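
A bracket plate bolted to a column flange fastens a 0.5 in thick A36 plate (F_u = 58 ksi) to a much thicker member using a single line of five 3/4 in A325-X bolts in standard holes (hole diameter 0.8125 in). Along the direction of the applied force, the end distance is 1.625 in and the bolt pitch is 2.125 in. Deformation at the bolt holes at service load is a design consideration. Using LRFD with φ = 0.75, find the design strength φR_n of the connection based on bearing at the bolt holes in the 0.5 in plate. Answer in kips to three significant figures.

Per bolt r_n = 1.2 l_c t F_u ≤ 2.4 d t F_u; upper limit = 2.4 × 0.75 × 0.5 × 58 = 52.2 kips.
Edge bolt: l_c = 1.625 − 0.8125/2 = 1.219 in → 1.2 × 1.219 × 0.5 × 58 = 42.41 → r_n = 42.41 kips.
Interior bolts: l_c = 2.125 − 0.8125 = 1.312 in → 1.2 × 1.312 × 0.5 × 58 = 45.67 → r_n = 45.67 kips.
R_n = 1 × 42.41 + 4 × 45.67 = 225.1 kips.
Design strength φR_n = 0.75 × 225.1 = 169 kips.

169 kips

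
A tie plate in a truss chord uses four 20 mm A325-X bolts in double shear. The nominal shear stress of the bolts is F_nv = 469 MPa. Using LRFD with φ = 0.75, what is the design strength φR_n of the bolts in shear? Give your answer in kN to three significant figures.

A_b = π × 20² / 4 = 314.2 mm².
R_n = F_nv · A_b · n · n_s = 469 × 314.2 × 4 × 2 / 1000 = 1179 kN.
Design strength φR_n = 0.75 × 1179 = 884 kN.

884 kN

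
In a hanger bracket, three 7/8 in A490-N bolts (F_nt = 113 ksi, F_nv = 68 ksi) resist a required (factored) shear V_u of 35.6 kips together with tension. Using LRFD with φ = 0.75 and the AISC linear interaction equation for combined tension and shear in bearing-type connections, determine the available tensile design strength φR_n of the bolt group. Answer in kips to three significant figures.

140 kips

A_b = π·0.875²/4 = 0.6013 in²; f_rv = 35.6 / (3 × 0.6013) = 19.73 ksi.
F'_nt = 1.3 F_nt − (F_nt / φF_nv) f_rv = 1.3·113 − (113/(0.75·68))·19.73 = 103.2 ksi, capped at F_nt → F'_nt = 103.2 ksi.
R_n = F'_nt · A_b · n = 103.2 × 0.6013 × 3 = 186.1 kips.
Design strength φR_n = 0.75 × 186.1 = 140 kips.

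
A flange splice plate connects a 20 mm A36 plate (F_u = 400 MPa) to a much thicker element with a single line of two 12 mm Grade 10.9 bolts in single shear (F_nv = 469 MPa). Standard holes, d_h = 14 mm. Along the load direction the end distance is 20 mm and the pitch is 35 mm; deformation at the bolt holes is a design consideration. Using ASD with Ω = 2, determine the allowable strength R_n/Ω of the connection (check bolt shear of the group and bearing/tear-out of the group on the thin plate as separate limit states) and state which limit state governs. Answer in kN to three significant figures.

53 kN (bolt shear governs)

Bolt shear: A_b = π·12²/4 = 113.1 mm²; R_n = 469 × 113.1 × 2 × 1 / 1000 = 106.1 kN → 106.1 / 2 = 53 kN.
Bearing (1.2 l_c t F_u ≤ 2.4 d t F_u): upper limit = 2.4·12·20·400 / 1000 = 230.4 kN.
  Edge l_c = 20 − 14/2 = 13 → r_n = 124.8 kN; interior l_c = 35 − 14 = 21 → r_n = 201.6 kN.
  R_n,bearing = 1·124.8 + 1·201.6 = 326.4 kN → 326.4 / 2 = 163 kN.
Bolt shear governs: 53 kN.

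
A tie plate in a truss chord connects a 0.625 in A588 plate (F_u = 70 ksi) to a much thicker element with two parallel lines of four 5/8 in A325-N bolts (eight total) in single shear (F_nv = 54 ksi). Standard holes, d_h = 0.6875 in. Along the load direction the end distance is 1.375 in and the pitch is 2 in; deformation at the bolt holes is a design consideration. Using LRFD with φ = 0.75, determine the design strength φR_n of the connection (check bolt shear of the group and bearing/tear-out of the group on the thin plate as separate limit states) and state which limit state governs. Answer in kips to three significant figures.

99.4 kips (bolt shear governs)

Bolt shear: A_b = π·0.625²/4 = 0.3068 in²; R_n = 54 × 0.3068 × 8 × 1 = 132.5 kips → 0.75 × 132.5 = 99.4 kips.
Bearing (1.2 l_c t F_u ≤ 2.4 d t F_u): upper limit = 2.4·0.625·0.625·70 = 65.62 kips.
  Edge l_c = 1.375 − 0.6875/2 = 1.031 → r_n = 54.14 kips; interior l_c = 2 − 0.6875 = 1.312 → r_n = 65.62 kips.
  R_n,bearing = 2·54.14 + 6·65.62 = 502 kips → 0.75 × 502 = 377 kips.
Bolt shear governs: 99.4 kips.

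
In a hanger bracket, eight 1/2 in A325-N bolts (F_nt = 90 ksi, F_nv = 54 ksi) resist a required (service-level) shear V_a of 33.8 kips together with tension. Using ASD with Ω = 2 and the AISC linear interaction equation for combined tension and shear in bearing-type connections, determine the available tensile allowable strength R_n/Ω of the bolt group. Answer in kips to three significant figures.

35.6 kips

A_b = π·0.5²/4 = 0.1963 in²; f_rv = 33.8 / (8 × 0.1963) = 21.52 ksi.
F'_nt = 1.3 F_nt − (Ω F_nt / F_nv) f_rv = 1.3·90 − (2·90/54)·21.52 = 45.27 ksi, capped at F_nt → F'_nt = 45.27 ksi.
R_n = F'_nt · A_b · n = 45.27 × 0.1963 × 8 = 71.12 kips.
Allowable strength R_n/Ω = 71.12 / 2 = 35.6 kips.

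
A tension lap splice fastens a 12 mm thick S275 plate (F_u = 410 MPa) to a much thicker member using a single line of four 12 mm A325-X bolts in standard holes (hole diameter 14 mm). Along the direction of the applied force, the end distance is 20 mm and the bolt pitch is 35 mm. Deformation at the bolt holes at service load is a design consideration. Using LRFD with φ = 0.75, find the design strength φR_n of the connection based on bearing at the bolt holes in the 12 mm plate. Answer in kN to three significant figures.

337 kN

Per bolt r_n = 1.2 l_c t F_u ≤ 2.4 d t F_u; upper limit = 2.4 × 12 × 12 × 410 / 1000 = 141.7 kN.
Edge bolt: l_c = 20 − 14/2 = 13 mm → 1.2 × 13 × 12 × 410 / 1000 = 76.75 → r_n = 76.75 kN.
Interior bolts: l_c = 35 − 14 = 21 mm → 1.2 × 21 × 12 × 410 / 1000 = 124 → r_n = 124 kN.
R_n = 1 × 76.75 + 3 × 124 = 448.7 kN.
Design strength φR_n = 0.75 × 448.7 = 337 kN.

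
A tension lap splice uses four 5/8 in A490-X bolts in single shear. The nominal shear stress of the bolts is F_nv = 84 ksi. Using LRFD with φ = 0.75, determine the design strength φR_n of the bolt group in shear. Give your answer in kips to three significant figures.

77.3 kips

A_b = π × 0.625² / 4 = 0.3068 in².
R_n = F_nv · A_b · n · n_s = 84 × 0.3068 × 4 × 1 = 103.1 kips.
Design strength φR_n = 0.75 × 103.1 = 77.3 kips.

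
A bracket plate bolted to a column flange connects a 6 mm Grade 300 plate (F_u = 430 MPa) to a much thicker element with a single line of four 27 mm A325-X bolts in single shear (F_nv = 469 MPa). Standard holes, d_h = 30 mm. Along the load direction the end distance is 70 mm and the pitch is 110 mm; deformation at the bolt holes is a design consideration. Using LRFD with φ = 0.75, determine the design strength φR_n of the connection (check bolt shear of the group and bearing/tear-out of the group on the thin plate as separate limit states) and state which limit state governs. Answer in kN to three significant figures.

502 kN (bearing governs)

Bolt shear: A_b = π·27²/4 = 572.6 mm²; R_n = 469 × 572.6 × 4 × 1 / 1000 = 1074 kN → 0.75 × 1074 = 806 kN.
Bearing (1.2 l_c t F_u ≤ 2.4 d t F_u): upper limit = 2.4·27·6·430 / 1000 = 167.2 kN.
  Edge l_c = 70 − 30/2 = 55 → r_n = 167.2 kN; interior l_c = 110 − 30 = 80 → r_n = 167.2 kN.
  R_n,bearing = 1·167.2 + 3·167.2 = 668.7 kN → 0.75 × 668.7 = 502 kN.
Bearing governs: 502 kN.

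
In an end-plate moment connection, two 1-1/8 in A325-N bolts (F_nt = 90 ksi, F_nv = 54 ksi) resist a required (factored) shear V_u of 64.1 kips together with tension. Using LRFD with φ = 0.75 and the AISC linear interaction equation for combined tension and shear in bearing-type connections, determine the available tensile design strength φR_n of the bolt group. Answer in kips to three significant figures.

67.6 kips

A_b = π·1.125²/4 = 0.994 in²; f_rv = 64.1 / (2 × 0.994) = 32.24 ksi.
F'_nt = 1.3 F_nt − (F_nt / φF_nv) f_rv = 1.3·90 − (90/(0.75·54))·32.24 = 45.35 ksi, capped at F_nt → F'_nt = 45.35 ksi.
R_n = F'_nt · A_b · n = 45.35 × 0.994 × 2 = 90.16 kips.
Design strength φR_n = 0.75 × 90.16 = 67.6 kips.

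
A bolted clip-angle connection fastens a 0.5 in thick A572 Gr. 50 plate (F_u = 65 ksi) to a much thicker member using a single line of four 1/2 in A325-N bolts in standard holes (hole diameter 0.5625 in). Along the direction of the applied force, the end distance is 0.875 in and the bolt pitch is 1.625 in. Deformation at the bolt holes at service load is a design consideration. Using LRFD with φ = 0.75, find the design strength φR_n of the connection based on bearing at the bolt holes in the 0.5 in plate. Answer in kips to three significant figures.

Per bolt r_n = 1.2 l_c t F_u ≤ 2.4 d t F_u; upper limit = 2.4 × 0.5 × 0.5 × 65 = 39 kips.
Edge bolt: l_c = 0.875 − 0.5625/2 = 0.5938 in → 1.2 × 0.5938 × 0.5 × 65 = 23.16 → r_n = 23.16 kips.
Interior bolts: l_c = 1.625 − 0.5625 = 1.062 in → 1.2 × 1.062 × 0.5 × 65 = 41.44 → r_n = 39 kips.
R_n = 1 × 23.16 + 3 × 39 = 140.2 kips.
Design strength φR_n = 0.75 × 140.2 = 105 kips.

105 kips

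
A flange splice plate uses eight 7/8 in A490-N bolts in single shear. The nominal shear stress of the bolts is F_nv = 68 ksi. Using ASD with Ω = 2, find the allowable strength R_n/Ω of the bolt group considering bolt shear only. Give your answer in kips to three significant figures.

A_b = π × 0.875² / 4 = 0.6013 in².
R_n = F_nv · A_b · n · n_s = 68 × 0.6013 × 8 × 1 = 327.1 kips.
Allowable strength R_n/Ω = 327.1 / 2 = 164 kips.

164 kips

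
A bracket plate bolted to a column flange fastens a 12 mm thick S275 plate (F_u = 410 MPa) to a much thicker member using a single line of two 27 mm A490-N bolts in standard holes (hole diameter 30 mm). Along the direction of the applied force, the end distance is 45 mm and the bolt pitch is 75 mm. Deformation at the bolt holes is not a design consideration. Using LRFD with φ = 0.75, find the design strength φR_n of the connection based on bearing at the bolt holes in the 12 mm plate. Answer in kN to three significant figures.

Per bolt r_n = 1.5 l_c t F_u ≤ 3.0 d t F_u; upper limit = 3.0 × 27 × 12 × 410 / 1000 = 398.5 kN.
Edge bolt: l_c = 45 − 30/2 = 30 mm → 1.5 × 30 × 12 × 410 / 1000 = 221.4 → r_n = 221.4 kN.
Interior bolts: l_c = 75 − 30 = 45 mm → 1.5 × 45 × 12 × 410 / 1000 = 332.1 → r_n = 332.1 kN.
R_n = 1 × 221.4 + 1 × 332.1 = 553.5 kN.
Design strength φR_n = 0.75 × 553.5 = 415 kN.

415 kN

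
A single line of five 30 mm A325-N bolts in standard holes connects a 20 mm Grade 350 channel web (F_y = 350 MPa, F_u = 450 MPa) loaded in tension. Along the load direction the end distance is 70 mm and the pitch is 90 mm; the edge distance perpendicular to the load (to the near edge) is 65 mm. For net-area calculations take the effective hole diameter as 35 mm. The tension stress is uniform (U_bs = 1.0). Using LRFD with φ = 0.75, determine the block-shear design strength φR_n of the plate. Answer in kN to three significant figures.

1420 kN

Shear plane L_v = 70 + 4·90 = 430 mm; A_gv = 430 × 20 = 8600 mm².
A_nv = (430 − 4.5·35) × 20 = 5450 mm².
A_nt = (65 − 0.5·35) × 20 = 950 mm².
0.6 F_u A_nv = 1472 kN; 0.6 F_y A_gv = 1806 kN → shear rupture governs the shear term.
R_n = 1472 + 1.0 × 450 × 950 / 1000 = 1899 kN.
Design strength φR_n = 0.75 × 1899 = 1420 kN.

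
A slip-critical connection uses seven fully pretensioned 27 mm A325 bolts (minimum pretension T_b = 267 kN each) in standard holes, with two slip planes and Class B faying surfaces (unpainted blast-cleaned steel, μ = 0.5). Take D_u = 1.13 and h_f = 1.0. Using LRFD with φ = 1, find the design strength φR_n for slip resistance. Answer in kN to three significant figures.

R_n = μ · D_u · h_f · T_b · n_s · n_b = 0.5 × 1.13 × 1.0 × 267 × 2 × 7 = 2112 kN.
Design strength φR_n = 1 × 2112 = 2110 kN.

2110 kN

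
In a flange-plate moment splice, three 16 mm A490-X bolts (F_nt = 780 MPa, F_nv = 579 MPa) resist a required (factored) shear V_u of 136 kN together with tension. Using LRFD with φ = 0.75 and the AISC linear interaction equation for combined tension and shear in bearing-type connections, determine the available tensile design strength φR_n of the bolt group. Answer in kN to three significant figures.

276 kN

A_b = π·16²/4 = 201.1 mm²; f_rv = 136 × 1000 / (3 × 201.1) = 225.5 MPa.
F'_nt = 1.3 F_nt − (F_nt / φF_nv) f_rv = 1.3·780 − (780/(0.75·579))·225.5 = 609 MPa, capped at F_nt → F'_nt = 609 MPa.
R_n = F'_nt · A_b · n = 609 × 201.1 × 3 / 1000 = 367.3 kN.
Design strength φR_n = 0.75 × 367.3 = 276 kN.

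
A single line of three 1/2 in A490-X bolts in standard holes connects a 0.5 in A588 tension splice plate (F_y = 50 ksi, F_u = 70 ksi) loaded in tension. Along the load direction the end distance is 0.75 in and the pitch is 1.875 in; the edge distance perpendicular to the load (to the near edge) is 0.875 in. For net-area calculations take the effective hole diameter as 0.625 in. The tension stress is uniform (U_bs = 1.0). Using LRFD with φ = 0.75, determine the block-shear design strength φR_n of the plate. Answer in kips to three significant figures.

61 kips

Shear plane L_v = 0.75 + 2·1.875 = 4.5 in; A_gv = 4.5 × 0.5 = 2.25 in².
A_nv = (4.5 − 2.5·0.625) × 0.5 = 1.469 in².
A_nt = (0.875 − 0.5·0.625) × 0.5 = 0.2812 in².
0.6 F_u A_nv = 61.69 kips; 0.6 F_y A_gv = 67.5 kips → shear rupture governs the shear term.
R_n = 61.69 + 1.0 × 70 × 0.2812 = 81.38 kips.
Design strength φR_n = 0.75 × 81.38 = 61 kips.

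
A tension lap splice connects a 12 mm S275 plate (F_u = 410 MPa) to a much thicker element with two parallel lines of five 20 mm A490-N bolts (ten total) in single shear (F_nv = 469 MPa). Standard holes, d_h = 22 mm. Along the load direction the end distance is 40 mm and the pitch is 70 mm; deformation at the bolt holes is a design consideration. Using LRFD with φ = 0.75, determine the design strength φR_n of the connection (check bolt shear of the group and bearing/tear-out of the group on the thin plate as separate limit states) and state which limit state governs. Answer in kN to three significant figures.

Bolt shear: A_b = π·20²/4 = 314.2 mm²; R_n = 469 × 314.2 × 10 × 1 / 1000 = 1473 kN → 0.75 × 1473 = 1110 kN.
Bearing (1.2 l_c t F_u ≤ 2.4 d t F_u): upper limit = 2.4·20·12·410 / 1000 = 236.2 kN.
  Edge l_c = 40 − 22/2 = 29 → r_n = 171.2 kN; interior l_c = 70 − 22 = 48 → r_n = 236.2 kN.
  R_n,bearing = 2·171.2 + 8·236.2 = 2232 kN → 0.75 × 2232 = 1670 kN.
Bolt shear governs: 1110 kN.

1110 kN (bolt shear governs)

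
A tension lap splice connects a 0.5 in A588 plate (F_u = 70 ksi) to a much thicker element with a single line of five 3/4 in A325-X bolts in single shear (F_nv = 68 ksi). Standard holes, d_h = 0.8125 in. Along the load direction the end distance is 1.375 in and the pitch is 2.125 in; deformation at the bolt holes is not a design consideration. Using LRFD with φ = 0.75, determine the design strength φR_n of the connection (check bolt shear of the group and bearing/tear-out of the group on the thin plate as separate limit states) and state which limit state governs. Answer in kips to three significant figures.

113 kips (bolt shear governs)

Bolt shear: A_b = π·0.75²/4 = 0.4418 in²; R_n = 68 × 0.4418 × 5 × 1 = 150.2 kips → 0.75 × 150.2 = 113 kips.
Bearing (1.5 l_c t F_u ≤ 3.0 d t F_u): upper limit = 3.0·0.75·0.5·70 = 78.75 kips.
  Edge l_c = 1.375 − 0.8125/2 = 0.9688 → r_n = 50.86 kips; interior l_c = 2.125 − 0.8125 = 1.312 → r_n = 68.91 kips.
  R_n,bearing = 1·50.86 + 4·68.91 = 326.5 kips → 0.75 × 326.5 = 245 kips.
Bolt shear governs: 113 kips.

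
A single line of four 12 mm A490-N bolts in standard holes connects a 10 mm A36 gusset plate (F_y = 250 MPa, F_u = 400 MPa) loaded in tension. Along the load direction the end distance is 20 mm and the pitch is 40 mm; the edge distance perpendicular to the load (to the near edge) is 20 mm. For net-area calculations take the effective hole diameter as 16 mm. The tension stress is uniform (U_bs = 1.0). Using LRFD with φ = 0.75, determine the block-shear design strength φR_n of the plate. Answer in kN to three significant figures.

187 kN

Shear plane L_v = 20 + 3·40 = 140 mm; A_gv = 140 × 10 = 1400 mm².
A_nv = (140 − 3.5·16) × 10 = 840 mm².
A_nt = (20 − 0.5·16) × 10 = 120 mm².
0.6 F_u A_nv = 201.6 kN; 0.6 F_y A_gv = 210 kN → shear rupture governs the shear term.
R_n = 201.6 + 1.0 × 400 × 120 / 1000 = 249.6 kN.
Design strength φR_n = 0.75 × 249.6 = 187 kN.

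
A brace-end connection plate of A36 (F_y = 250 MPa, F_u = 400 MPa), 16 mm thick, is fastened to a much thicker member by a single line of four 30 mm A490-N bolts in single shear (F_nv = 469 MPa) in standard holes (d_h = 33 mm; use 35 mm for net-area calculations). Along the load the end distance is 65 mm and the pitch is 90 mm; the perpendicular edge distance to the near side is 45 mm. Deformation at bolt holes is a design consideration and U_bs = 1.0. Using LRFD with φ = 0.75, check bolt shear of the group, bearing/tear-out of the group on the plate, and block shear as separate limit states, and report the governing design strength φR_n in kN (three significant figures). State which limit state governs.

735 kN (block shear governs)

Bolt shear: A_b = π·30²/4 = 706.9 mm²; R_n = 469 × 706.9 × 4 × 1 / 1000 = 1326 kN → 0.75 × 1326 = 995 kN.
Bearing: edge l_c = 48.5, r_n = 372.5 kN; interior l_c = 57, r_n = 437.8 kN; R_n = 372.5 + 3·437.8 = 1686 kN → 1260 kN.
Block shear: A_gv = 5360, A_nv = 3400, A_nt = 440 mm²; R_n = min(0.6F_uA_nv, 0.6F_yA_gv) + U_bs·F_u·A_nt = 980 kN → 735 kN.
Block shear governs: 735 kN.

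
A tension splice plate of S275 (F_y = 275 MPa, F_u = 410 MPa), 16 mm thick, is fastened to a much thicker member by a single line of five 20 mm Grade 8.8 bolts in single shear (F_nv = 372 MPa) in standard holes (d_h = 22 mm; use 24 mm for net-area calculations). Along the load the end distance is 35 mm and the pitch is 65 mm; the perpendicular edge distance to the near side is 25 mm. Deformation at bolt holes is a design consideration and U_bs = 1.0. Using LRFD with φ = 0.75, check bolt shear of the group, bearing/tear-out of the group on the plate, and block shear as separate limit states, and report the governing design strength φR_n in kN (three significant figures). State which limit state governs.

Bolt shear: A_b = π·20²/4 = 314.2 mm²; R_n = 372 × 314.2 × 5 × 1 / 1000 = 584.3 kN → 0.75 × 584.3 = 438 kN.
Bearing: edge l_c = 24, r_n = 188.9 kN; interior l_c = 43, r_n = 314.9 kN; R_n = 188.9 + 4·314.9 = 1448 kN → 1090 kN.
Block shear: A_gv = 4720, A_nv = 2992, A_nt = 208 mm²; R_n = min(0.6F_uA_nv, 0.6F_yA_gv) + U_bs·F_u·A_nt = 821.3 kN → 616 kN.
Bolt shear governs: 438 kN.

438 kN (bolt shear governs)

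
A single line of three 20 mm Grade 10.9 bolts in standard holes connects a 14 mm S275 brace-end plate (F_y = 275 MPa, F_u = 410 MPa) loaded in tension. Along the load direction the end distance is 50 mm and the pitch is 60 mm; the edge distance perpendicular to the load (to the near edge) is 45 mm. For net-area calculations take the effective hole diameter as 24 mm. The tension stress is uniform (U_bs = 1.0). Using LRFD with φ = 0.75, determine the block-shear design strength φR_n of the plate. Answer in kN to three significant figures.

426 kN

Shear plane L_v = 50 + 2·60 = 170 mm; A_gv = 170 × 14 = 2380 mm².
A_nv = (170 − 2.5·24) × 14 = 1540 mm².
A_nt = (45 − 0.5·24) × 14 = 462 mm².
0.6 F_u A_nv = 378.8 kN; 0.6 F_y A_gv = 392.7 kN → shear rupture governs the shear term.
R_n = 378.8 + 1.0 × 410 × 462 / 1000 = 568.3 kN.
Design strength φR_n = 0.75 × 568.3 = 426 kN.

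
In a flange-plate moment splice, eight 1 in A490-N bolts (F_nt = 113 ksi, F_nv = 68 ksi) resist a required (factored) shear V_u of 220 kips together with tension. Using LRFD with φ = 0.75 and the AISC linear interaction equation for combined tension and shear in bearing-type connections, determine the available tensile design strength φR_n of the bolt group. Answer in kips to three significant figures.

A_b = π·1²/4 = 0.7854 in²; f_rv = 220 / (8 × 0.7854) = 35.01 ksi.
F'_nt = 1.3 F_nt − (F_nt / φF_nv) f_rv = 1.3·113 − (113/(0.75·68))·35.01 = 69.32 ksi, capped at F_nt → F'_nt = 69.32 ksi.
R_n = F'_nt · A_b · n = 69.32 × 0.7854 × 8 = 435.5 kips.
Design strength φR_n = 0.75 × 435.5 = 327 kips.

327 kips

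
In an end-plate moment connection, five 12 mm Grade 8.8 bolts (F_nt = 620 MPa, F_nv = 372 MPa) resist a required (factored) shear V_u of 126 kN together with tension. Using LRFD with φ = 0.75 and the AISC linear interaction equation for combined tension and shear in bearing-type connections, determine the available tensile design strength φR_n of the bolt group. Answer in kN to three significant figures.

132 kN

A_b = π·12²/4 = 113.1 mm²; f_rv = 126 × 1000 / (5 × 113.1) = 222.8 MPa.
F'_nt = 1.3 F_nt − (F_nt / φF_nv) f_rv = 1.3·620 − (620/(0.75·372))·222.8 = 310.9 MPa, capped at F_nt → F'_nt = 310.9 MPa.
R_n = F'_nt · A_b · n = 310.9 × 113.1 × 5 / 1000 = 175.8 kN.
Design strength φR_n = 0.75 × 175.8 = 132 kN.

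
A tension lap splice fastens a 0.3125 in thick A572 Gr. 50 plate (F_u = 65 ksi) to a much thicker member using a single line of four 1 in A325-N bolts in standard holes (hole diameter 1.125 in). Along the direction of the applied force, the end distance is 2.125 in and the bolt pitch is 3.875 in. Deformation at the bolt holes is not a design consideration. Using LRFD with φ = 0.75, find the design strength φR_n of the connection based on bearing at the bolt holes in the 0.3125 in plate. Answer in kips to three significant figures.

173 kips

Per bolt r_n = 1.5 l_c t F_u ≤ 3.0 d t F_u; upper limit = 3.0 × 1 × 0.3125 × 65 = 60.94 kips.
Edge bolt: l_c = 2.125 − 1.125/2 = 1.562 in → 1.5 × 1.562 × 0.3125 × 65 = 47.61 → r_n = 47.61 kips.
Interior bolts: l_c = 3.875 − 1.125 = 2.75 in → 1.5 × 2.75 × 0.3125 × 65 = 83.79 → r_n = 60.94 kips.
R_n = 1 × 47.61 + 3 × 60.94 = 230.4 kips.
Design strength φR_n = 0.75 × 230.4 = 173 kips.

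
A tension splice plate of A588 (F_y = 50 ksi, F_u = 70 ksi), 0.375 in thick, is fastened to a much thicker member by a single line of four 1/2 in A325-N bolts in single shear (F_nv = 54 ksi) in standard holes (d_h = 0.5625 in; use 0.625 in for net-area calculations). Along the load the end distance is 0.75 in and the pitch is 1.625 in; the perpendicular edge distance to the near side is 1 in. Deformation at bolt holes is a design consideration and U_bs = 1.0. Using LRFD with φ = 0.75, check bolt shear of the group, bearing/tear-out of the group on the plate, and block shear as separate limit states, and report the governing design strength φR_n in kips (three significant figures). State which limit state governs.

Bolt shear: A_b = π·0.5²/4 = 0.1963 in²; R_n = 54 × 0.1963 × 4 × 1 = 42.41 kips → 0.75 × 42.41 = 31.8 kips.
Bearing: edge l_c = 0.4688, r_n = 14.77 kips; interior l_c = 1.062, r_n = 31.5 kips; R_n = 14.77 + 3·31.5 = 109.3 kips → 81.9 kips.
Block shear: A_gv = 2.109, A_nv = 1.289, A_nt = 0.2578 in²; R_n = min(0.6F_uA_nv, 0.6F_yA_gv) + U_bs·F_u·A_nt = 72.19 kips → 54.1 kips.
Bolt shear governs: 31.8 kips.

31.8 kips (bolt shear governs)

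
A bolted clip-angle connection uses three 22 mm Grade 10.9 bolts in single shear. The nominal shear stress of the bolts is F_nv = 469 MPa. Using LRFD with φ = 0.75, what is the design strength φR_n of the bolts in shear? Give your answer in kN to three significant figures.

401 kN

A_b = π × 22² / 4 = 380.1 mm².
R_n = F_nv · A_b · n · n_s = 469 × 380.1 × 3 × 1 / 1000 = 534.8 kN.
Design strength φR_n = 0.75 × 534.8 = 401 kN.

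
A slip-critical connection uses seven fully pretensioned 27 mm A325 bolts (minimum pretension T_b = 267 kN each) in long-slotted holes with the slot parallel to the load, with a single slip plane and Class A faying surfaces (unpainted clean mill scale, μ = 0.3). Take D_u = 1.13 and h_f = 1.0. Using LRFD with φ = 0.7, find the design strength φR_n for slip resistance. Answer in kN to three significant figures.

R_n = μ · D_u · h_f · T_b · n_s · n_b = 0.3 × 1.13 × 1.0 × 267 × 1 × 7 = 633.6 kN.
Design strength φR_n = 0.7 × 633.6 = 444 kN.

444 kN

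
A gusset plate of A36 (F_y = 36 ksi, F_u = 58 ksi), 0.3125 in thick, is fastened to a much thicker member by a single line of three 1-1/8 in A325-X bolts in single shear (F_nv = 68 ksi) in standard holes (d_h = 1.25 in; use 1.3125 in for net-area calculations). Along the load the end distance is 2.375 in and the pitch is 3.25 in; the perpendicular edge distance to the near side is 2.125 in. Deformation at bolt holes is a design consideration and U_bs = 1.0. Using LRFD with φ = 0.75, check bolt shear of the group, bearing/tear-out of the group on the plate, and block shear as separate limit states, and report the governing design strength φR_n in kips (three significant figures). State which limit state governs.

64.9 kips (block shear governs)

Bolt shear: A_b = π·1.125²/4 = 0.994 in²; R_n = 68 × 0.994 × 3 × 1 = 202.8 kips → 0.75 × 202.8 = 152 kips.
Bearing: edge l_c = 1.75, r_n = 38.06 kips; interior l_c = 2, r_n = 43.5 kips; R_n = 38.06 + 2·43.5 = 125.1 kips → 93.8 kips.
Block shear: A_gv = 2.773, A_nv = 1.748, A_nt = 0.459 in²; R_n = min(0.6F_uA_nv, 0.6F_yA_gv) + U_bs·F_u·A_nt = 86.53 kips → 64.9 kips.
Block shear governs: 64.9 kips.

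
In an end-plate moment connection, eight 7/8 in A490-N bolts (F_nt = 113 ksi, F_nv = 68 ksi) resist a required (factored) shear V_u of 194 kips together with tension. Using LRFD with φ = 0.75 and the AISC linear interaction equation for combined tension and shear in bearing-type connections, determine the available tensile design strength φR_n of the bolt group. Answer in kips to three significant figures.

A_b = π·0.875²/4 = 0.6013 in²; f_rv = 194 / (8 × 0.6013) = 40.33 ksi.
F'_nt = 1.3 F_nt − (F_nt / φF_nv) f_rv = 1.3·113 − (113/(0.75·68))·40.33 = 57.55 ksi, capped at F_nt → F'_nt = 57.55 ksi.
R_n = F'_nt · A_b · n = 57.55 × 0.6013 × 8 = 276.8 kips.
Design strength φR_n = 0.75 × 276.8 = 208 kips.

208 kips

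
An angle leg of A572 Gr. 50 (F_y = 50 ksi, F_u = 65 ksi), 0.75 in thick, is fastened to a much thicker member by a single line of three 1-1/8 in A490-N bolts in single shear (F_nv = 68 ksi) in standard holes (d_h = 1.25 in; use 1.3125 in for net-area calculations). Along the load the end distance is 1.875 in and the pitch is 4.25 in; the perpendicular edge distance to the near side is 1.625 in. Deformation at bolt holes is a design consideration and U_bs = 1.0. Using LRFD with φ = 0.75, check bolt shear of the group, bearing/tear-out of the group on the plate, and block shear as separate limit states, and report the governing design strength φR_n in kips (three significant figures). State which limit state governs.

152 kips (bolt shear governs)

Bolt shear: A_b = π·1.125²/4 = 0.994 in²; R_n = 68 × 0.994 × 3 × 1 = 202.8 kips → 0.75 × 202.8 = 152 kips.
Bearing: edge l_c = 1.25, r_n = 73.12 kips; interior l_c = 3, r_n = 131.6 kips; R_n = 73.12 + 2·131.6 = 336.4 kips → 252 kips.
Block shear: A_gv = 7.781, A_nv = 5.32, A_nt = 0.7266 in²; R_n = min(0.6F_uA_nv, 0.6F_yA_gv) + U_bs·F_u·A_nt = 254.7 kips → 191 kips.
Bolt shear governs: 152 kips.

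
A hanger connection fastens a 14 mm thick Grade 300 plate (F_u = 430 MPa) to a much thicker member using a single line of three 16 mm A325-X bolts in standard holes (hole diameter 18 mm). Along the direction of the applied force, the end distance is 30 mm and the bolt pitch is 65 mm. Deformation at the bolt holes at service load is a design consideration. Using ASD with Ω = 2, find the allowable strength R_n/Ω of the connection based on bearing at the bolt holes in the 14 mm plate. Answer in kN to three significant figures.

Per bolt r_n = 1.2 l_c t F_u ≤ 2.4 d t F_u; upper limit = 2.4 × 16 × 14 × 430 / 1000 = 231.2 kN.
Edge bolt: l_c = 30 − 18/2 = 21 mm → 1.2 × 21 × 14 × 430 / 1000 = 151.7 → r_n = 151.7 kN.
Interior bolts: l_c = 65 − 18 = 47 mm → 1.2 × 47 × 14 × 430 / 1000 = 339.5 → r_n = 231.2 kN.
R_n = 1 × 151.7 + 2 × 231.2 = 614 kN.
Allowable strength R_n/Ω = 614 / 2 = 307 kN.

307 kN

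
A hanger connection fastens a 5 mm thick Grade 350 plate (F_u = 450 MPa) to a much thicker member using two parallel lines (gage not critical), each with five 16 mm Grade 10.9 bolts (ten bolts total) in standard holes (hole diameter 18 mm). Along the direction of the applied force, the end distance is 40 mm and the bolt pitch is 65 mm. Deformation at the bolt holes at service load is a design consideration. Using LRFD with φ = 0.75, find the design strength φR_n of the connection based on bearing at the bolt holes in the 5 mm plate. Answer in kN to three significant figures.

Per bolt r_n = 1.2 l_c t F_u ≤ 2.4 d t F_u; upper limit = 2.4 × 16 × 5 × 450 / 1000 = 86.4 kN.
Edge bolt: l_c = 40 − 18/2 = 31 mm → 1.2 × 31 × 5 × 450 / 1000 = 83.7 → r_n = 83.7 kN.
Interior bolts: l_c = 65 − 18 = 47 mm → 1.2 × 47 × 5 × 450 / 1000 = 126.9 → r_n = 86.4 kN.
R_n = 2 × 83.7 + 8 × 86.4 = 858.6 kN.
Design strength φR_n = 0.75 × 858.6 = 644 kN.

644 kN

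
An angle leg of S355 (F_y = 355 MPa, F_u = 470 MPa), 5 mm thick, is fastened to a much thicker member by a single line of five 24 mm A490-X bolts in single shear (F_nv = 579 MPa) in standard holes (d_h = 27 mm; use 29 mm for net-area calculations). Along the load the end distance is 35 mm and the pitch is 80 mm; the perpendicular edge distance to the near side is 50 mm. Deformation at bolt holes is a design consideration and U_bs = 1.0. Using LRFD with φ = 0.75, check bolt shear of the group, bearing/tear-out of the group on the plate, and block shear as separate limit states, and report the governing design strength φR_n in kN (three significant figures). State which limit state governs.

300 kN (block shear governs)

Bolt shear: A_b = π·24²/4 = 452.4 mm²; R_n = 579 × 452.4 × 5 × 1 / 1000 = 1310 kN → 0.75 × 1310 = 982 kN.
Bearing: edge l_c = 21.5, r_n = 60.63 kN; interior l_c = 53, r_n = 135.4 kN; R_n = 60.63 + 4·135.4 = 602.1 kN → 452 kN.
Block shear: A_gv = 1775, A_nv = 1122, A_nt = 177.5 mm²; R_n = min(0.6F_uA_nv, 0.6F_yA_gv) + U_bs·F_u·A_nt = 400 kN → 300 kN.
Block shear governs: 300 kN.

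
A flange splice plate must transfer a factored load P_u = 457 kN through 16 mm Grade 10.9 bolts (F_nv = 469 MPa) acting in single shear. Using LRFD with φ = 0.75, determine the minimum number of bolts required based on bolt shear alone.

7 bolts

A_b = π·16²/4 = 201.1 mm².
Per-bolt design strength φR_n = 0.75 × 469 × 201.1 × 1 / 1000 = 70.72 kN.
n ≥ 457 / 70.72 = 6.462 → use 7 bolts.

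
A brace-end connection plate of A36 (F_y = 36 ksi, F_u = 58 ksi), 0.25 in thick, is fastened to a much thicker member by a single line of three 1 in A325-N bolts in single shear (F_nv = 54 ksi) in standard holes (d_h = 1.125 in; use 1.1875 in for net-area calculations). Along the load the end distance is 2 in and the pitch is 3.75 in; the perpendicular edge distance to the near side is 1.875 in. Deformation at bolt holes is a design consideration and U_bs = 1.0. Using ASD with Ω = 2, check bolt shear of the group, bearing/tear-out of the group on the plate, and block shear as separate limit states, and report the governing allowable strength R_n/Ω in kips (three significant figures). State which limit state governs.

Bolt shear: A_b = π·1²/4 = 0.7854 in²; R_n = 54 × 0.7854 × 3 × 1 = 127.2 kips → 127.2 / 2 = 63.6 kips.
Bearing: edge l_c = 1.438, r_n = 25.01 kips; interior l_c = 2.625, r_n = 34.8 kips; R_n = 25.01 + 2·34.8 = 94.61 kips → 47.3 kips.
Block shear: A_gv = 2.375, A_nv = 1.633, A_nt = 0.3203 in²; R_n = min(0.6F_uA_nv, 0.6F_yA_gv) + U_bs·F_u·A_nt = 69.88 kips → 34.9 kips.
Block shear governs: 34.9 kips.

34.9 kips (block shear governs)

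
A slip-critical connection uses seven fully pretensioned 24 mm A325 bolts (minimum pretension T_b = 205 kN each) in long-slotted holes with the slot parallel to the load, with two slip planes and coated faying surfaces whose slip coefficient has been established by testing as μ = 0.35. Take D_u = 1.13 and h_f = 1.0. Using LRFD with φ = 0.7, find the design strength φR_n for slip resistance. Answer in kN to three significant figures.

795 kN

R_n = μ · D_u · h_f · T_b · n_s · n_b = 0.35 × 1.13 × 1.0 × 205 × 2 × 7 = 1135 kN.
Design strength φR_n = 0.7 × 1135 = 795 kN.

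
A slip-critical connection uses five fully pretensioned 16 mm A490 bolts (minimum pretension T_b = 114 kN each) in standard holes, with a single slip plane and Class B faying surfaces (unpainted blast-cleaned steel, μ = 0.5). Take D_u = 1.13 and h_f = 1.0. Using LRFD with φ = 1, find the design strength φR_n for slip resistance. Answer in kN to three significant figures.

322 kN

R_n = μ · D_u · h_f · T_b · n_s · n_b = 0.5 × 1.13 × 1.0 × 114 × 1 × 5 = 322 kN.
Design strength φR_n = 1 × 322 = 322 kN.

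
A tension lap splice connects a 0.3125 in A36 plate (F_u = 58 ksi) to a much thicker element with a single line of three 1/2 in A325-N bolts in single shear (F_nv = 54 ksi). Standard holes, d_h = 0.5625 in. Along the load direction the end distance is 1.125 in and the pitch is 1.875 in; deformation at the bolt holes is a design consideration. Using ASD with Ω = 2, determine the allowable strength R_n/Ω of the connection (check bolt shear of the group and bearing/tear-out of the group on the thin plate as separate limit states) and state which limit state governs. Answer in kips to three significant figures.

15.9 kips (bolt shear governs)

Bolt shear: A_b = π·0.5²/4 = 0.1963 in²; R_n = 54 × 0.1963 × 3 × 1 = 31.81 kips → 31.81 / 2 = 15.9 kips.
Bearing (1.2 l_c t F_u ≤ 2.4 d t F_u): upper limit = 2.4·0.5·0.3125·58 = 21.75 kips.
  Edge l_c = 1.125 − 0.5625/2 = 0.8438 → r_n = 18.35 kips; interior l_c = 1.875 − 0.5625 = 1.312 → r_n = 21.75 kips.
  R_n,bearing = 1·18.35 + 2·21.75 = 61.85 kips → 61.85 / 2 = 30.9 kips.
Bolt shear governs: 15.9 kips.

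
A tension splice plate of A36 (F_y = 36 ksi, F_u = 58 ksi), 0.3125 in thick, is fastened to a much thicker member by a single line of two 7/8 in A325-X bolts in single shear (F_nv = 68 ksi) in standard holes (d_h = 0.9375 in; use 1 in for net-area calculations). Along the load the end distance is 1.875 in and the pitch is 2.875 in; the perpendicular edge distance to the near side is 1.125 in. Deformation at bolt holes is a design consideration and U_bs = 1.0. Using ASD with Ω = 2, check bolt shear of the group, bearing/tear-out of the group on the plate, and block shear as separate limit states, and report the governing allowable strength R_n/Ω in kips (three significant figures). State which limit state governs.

Bolt shear: A_b = π·0.875²/4 = 0.6013 in²; R_n = 68 × 0.6013 × 2 × 1 = 81.78 kips → 81.78 / 2 = 40.9 kips.
Bearing: edge l_c = 1.406, r_n = 30.59 kips; interior l_c = 1.938, r_n = 38.06 kips; R_n = 30.59 + 1·38.06 = 68.65 kips → 34.3 kips.
Block shear: A_gv = 1.484, A_nv = 1.016, A_nt = 0.1953 in²; R_n = min(0.6F_uA_nv, 0.6F_yA_gv) + U_bs·F_u·A_nt = 43.39 kips → 21.7 kips.
Block shear governs: 21.7 kips.

21.7 kips (block shear governs)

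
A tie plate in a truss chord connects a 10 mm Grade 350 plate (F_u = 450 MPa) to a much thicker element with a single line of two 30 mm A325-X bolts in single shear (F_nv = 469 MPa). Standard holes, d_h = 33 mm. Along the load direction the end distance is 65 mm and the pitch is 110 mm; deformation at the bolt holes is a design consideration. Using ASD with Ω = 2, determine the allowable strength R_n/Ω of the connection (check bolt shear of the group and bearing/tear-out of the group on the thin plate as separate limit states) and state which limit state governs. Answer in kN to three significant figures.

Bolt shear: A_b = π·30²/4 = 706.9 mm²; R_n = 469 × 706.9 × 2 × 1 / 1000 = 663 kN → 663 / 2 = 332 kN.
Bearing (1.2 l_c t F_u ≤ 2.4 d t F_u): upper limit = 2.4·30·10·450 / 1000 = 324 kN.
  Edge l_c = 65 − 33/2 = 48.5 → r_n = 261.9 kN; interior l_c = 110 − 33 = 77 → r_n = 324 kN.
  R_n,bearing = 1·261.9 + 1·324 = 585.9 kN → 585.9 / 2 = 293 kN.
Bearing governs: 293 kN.

293 kN (bearing governs)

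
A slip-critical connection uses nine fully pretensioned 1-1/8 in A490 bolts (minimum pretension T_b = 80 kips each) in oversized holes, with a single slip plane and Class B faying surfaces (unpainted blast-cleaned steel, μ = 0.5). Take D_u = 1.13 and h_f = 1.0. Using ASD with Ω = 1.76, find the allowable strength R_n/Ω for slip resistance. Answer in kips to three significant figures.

231 kips

R_n = μ · D_u · h_f · T_b · n_s · n_b = 0.5 × 1.13 × 1.0 × 80 × 1 × 9 = 406.8 kips.
Allowable strength R_n/Ω = 406.8 / 1.76 = 231 kips.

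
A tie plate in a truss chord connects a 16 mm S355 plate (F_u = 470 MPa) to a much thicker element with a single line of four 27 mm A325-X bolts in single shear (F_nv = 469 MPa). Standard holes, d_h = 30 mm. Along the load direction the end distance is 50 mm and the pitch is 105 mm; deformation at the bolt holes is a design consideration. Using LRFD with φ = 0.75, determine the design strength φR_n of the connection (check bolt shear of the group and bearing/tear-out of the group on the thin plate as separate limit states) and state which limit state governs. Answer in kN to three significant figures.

Bolt shear: A_b = π·27²/4 = 572.6 mm²; R_n = 469 × 572.6 × 4 × 1 / 1000 = 1074 kN → 0.75 × 1074 = 806 kN.
Bearing (1.2 l_c t F_u ≤ 2.4 d t F_u): upper limit = 2.4·27·16·470 / 1000 = 487.3 kN.
  Edge l_c = 50 − 30/2 = 35 → r_n = 315.8 kN; interior l_c = 105 − 30 = 75 → r_n = 487.3 kN.
  R_n,bearing = 1·315.8 + 3·487.3 = 1778 kN → 0.75 × 1778 = 1330 kN.
Bolt shear governs: 806 kN.

806 kN (bolt shear governs)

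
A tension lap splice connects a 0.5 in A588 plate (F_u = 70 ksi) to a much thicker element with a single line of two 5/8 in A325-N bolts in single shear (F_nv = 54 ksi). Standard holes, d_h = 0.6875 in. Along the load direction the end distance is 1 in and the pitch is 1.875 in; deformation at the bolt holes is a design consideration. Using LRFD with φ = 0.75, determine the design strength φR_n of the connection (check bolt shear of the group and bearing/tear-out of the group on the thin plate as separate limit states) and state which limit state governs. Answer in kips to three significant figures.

Bolt shear: A_b = π·0.625²/4 = 0.3068 in²; R_n = 54 × 0.3068 × 2 × 1 = 33.13 kips → 0.75 × 33.13 = 24.9 kips.
Bearing (1.2 l_c t F_u ≤ 2.4 d t F_u): upper limit = 2.4·0.625·0.5·70 = 52.5 kips.
  Edge l_c = 1 − 0.6875/2 = 0.6562 → r_n = 27.56 kips; interior l_c = 1.875 − 0.6875 = 1.188 → r_n = 49.88 kips.
  R_n,bearing = 1·27.56 + 1·49.88 = 77.44 kips → 0.75 × 77.44 = 58.1 kips.
Bolt shear governs: 24.9 kips.

24.9 kips (bolt shear governs)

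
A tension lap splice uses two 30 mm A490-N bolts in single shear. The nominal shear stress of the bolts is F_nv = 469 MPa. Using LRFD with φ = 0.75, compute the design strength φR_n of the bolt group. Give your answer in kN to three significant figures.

497 kN

A_b = π × 30² / 4 = 706.9 mm².
R_n = F_nv · A_b · n · n_s = 469 × 706.9 × 2 × 1 / 1000 = 663 kN.
Design strength φR_n = 0.75 × 663 = 497 kN.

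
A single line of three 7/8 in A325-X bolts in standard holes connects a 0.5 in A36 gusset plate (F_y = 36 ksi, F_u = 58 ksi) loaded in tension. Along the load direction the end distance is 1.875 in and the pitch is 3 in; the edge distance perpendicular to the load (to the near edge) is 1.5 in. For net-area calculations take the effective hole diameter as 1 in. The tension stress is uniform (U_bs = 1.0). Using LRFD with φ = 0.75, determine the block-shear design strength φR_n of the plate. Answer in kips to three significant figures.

85.5 kips

Shear plane L_v = 1.875 + 2·3 = 7.875 in; A_gv = 7.875 × 0.5 = 3.938 in².
A_nv = (7.875 − 2.5·1) × 0.5 = 2.688 in².
A_nt = (1.5 − 0.5·1) × 0.5 = 0.5 in².
0.6 F_u A_nv = 93.52 kips; 0.6 F_y A_gv = 85.05 kips → shear yielding governs the shear term.
R_n = 85.05 + 1.0 × 58 × 0.5 = 114 kips.
Design strength φR_n = 0.75 × 114 = 85.5 kips.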